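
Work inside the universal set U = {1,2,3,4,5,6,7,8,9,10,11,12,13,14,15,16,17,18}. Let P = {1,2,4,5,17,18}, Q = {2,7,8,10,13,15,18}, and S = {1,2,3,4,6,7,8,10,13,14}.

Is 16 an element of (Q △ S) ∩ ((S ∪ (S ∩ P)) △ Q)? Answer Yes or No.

16 ∉ Q and 16 ∉ S, so 16 ∉ Q △ S
16 ∉ S and 16 ∉ P, so 16 ∉ S ∩ P
16 ∉ S and 16 ∉ (S ∩ P), so 16 ∉ S ∪ (S ∩ P)
16 ∉ (S ∪ (S ∩ P)) and 16 ∉ Q, so 16 ∉ (S ∪ (S ∩ P)) △ Q
16 ∉ (Q △ S) and 16 ∉ ((S ∪ (S ∩ P)) △ Q), so 16 ∉ (Q △ S) ∩ ((S ∪ (S ∩ P)) △ Q)

No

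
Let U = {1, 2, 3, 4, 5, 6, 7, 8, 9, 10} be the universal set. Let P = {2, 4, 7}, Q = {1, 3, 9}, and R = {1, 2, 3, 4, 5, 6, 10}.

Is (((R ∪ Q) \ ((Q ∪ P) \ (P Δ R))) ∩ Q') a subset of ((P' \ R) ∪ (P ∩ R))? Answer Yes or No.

R ∪ Q = {1, 2, 3, 4, 5, 6, 9, 10}
Q ∪ P = {1, 2, 3, 4, 7, 9}
P Δ R = {1, 3, 5, 6, 7, 10}
(Q ∪ P) \ (P Δ R) = {2, 4, 9}
(R ∪ Q) \ ((Q ∪ P) \ (P Δ R)) = {1, 3, 5, 6, 10}
Q' = {2, 4, 5, 6, 7, 8, 10}
((R ∪ Q) \ ((Q ∪ P) \ (P Δ R))) ∩ Q' = {5, 6, 10}
P' = {1, 3, 5, 6, 8, 9, 10}
P' \ R = {8, 9}
P ∩ R = {2, 4}
(P' \ R) ∪ (P ∩ R) = {2, 4, 8, 9}
5 ∈ ((R ∪ Q) \ ((Q ∪ P) \ (P Δ R))) ∩ Q' but 5 ∉ (P' \ R) ∪ (P ∩ R), so the inclusion fails.

No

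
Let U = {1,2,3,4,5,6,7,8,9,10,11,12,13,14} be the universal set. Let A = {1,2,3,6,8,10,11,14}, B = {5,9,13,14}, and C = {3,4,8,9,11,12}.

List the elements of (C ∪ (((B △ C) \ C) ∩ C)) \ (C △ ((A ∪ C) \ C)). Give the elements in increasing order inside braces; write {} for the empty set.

{}

B △ C = {3,4,5,8,11,12,13,14}
(B △ C) \ C = {5,13,14}
((B △ C) \ C) ∩ C = {}
C ∪ (((B △ C) \ C) ∩ C) = {3,4,8,9,11,12}
A ∪ C = {1,2,3,4,6,8,9,10,11,12,14}
(A ∪ C) \ C = {1,2,6,10,14}
C △ ((A ∪ C) \ C) = {1,2,3,4,6,8,9,10,11,12,14}
(C ∪ (((B △ C) \ C) ∩ C)) \ (C △ ((A ∪ C) \ C)) = {}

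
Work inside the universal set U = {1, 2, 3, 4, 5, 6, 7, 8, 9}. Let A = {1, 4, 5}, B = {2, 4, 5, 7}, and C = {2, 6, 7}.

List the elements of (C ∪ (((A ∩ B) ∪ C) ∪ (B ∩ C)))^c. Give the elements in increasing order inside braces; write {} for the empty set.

A ∩ B = {4, 5}
(A ∩ B) ∪ C = {2, 4, 5, 6, 7}
B ∩ C = {2, 7}
((A ∩ B) ∪ C) ∪ (B ∩ C) = {2, 4, 5, 6, 7}
C ∪ (((A ∩ B) ∪ C) ∪ (B ∩ C)) = {2, 4, 5, 6, 7}
(C ∪ (((A ∩ B) ∪ C) ∪ (B ∩ C)))^c = {1, 3, 8, 9}

{1, 3, 8, 9}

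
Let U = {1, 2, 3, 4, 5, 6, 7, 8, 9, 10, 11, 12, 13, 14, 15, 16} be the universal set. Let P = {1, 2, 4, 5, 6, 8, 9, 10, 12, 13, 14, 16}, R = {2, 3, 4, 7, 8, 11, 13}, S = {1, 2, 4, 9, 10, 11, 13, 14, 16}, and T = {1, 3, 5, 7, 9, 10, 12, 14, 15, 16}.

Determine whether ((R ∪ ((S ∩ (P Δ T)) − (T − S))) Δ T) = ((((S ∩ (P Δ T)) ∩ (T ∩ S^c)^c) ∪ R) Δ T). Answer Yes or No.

Yes

P Δ T = {2, 3, 4, 6, 7, 8, 13, 15}
S ∩ (P Δ T) = {2, 4, 13}
T − S = {3, 5, 7, 12, 15}
(S ∩ (P Δ T)) − (T − S) = {2, 4, 13}
R ∪ ((S ∩ (P Δ T)) − (T − S)) = {2, 3, 4, 7, 8, 11, 13}
(R ∪ ((S ∩ (P Δ T)) − (T − S))) Δ T = {1, 2, 4, 5, 8, 9, 10, 11, 12, 13, 14, 15, 16}
S^c = {3, 5, 6, 7, 8, 12, 15}
T ∩ S^c = {3, 5, 7, 12, 15}
(T ∩ S^c)^c = {1, 2, 4, 6, 8, 9, 10, 11, 13, 14, 16}
(S ∩ (P Δ T)) ∩ (T ∩ S^c)^c = {2, 4, 13}
((S ∩ (P Δ T)) ∩ (T ∩ S^c)^c) ∪ R = {2, 3, 4, 7, 8, 11, 13}
(((S ∩ (P Δ T)) ∩ (T ∩ S^c)^c) ∪ R) Δ T = {1, 2, 4, 5, 8, 9, 10, 11, 12, 13, 14, 15, 16}
Both equal {1, 2, 4, 5, 8, 9, 10, 11, 12, 13, 14, 15, 16}, so (R ∪ ((S ∩ (P Δ T)) − (T − S))) Δ T = (((S ∩ (P Δ T)) ∩ (T ∩ S^c)^c) ∪ R) Δ T.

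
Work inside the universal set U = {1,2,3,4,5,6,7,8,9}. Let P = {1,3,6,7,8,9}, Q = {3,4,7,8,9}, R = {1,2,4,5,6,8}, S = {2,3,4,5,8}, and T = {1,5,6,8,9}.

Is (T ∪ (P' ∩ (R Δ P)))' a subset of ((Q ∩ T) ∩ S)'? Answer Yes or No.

Yes

P' = {2,4,5}
R Δ P = {2,3,4,5,7,9}
P' ∩ (R Δ P) = {2,4,5}
T ∪ (P' ∩ (R Δ P)) = {1,2,4,5,6,8,9}
(T ∪ (P' ∩ (R Δ P)))' = {3,7}
Q ∩ T = {8,9}
(Q ∩ T) ∩ S = {8}
((Q ∩ T) ∩ S)' = {1,2,3,4,5,6,7,9}
Every element of {3,7} is in {1,2,3,4,5,6,7,9}, so (T ∪ (P' ∩ (R Δ P)))' ⊆ ((Q ∩ T) ∩ S)'.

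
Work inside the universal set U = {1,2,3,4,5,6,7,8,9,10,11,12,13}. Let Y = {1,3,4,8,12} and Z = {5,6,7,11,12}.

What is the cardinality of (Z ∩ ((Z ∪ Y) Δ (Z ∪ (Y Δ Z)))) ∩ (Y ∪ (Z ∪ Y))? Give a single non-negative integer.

0

Z ∪ Y = {1,3,4,5,6,7,8,11,12}
Y Δ Z = {1,3,4,5,6,7,8,11}
Z ∪ (Y Δ Z) = {1,3,4,5,6,7,8,11,12}
(Z ∪ Y) Δ (Z ∪ (Y Δ Z)) = {}
Z ∩ ((Z ∪ Y) Δ (Z ∪ (Y Δ Z))) = {}
Y ∪ (Z ∪ Y) = {1,3,4,5,6,7,8,11,12}
(Z ∩ ((Z ∪ Y) Δ (Z ∪ (Y Δ Z)))) ∩ (Y ∪ (Z ∪ Y)) = {}
|(Z ∩ ((Z ∪ Y) Δ (Z ∪ (Y Δ Z)))) ∩ (Y ∪ (Z ∪ Y))| = 0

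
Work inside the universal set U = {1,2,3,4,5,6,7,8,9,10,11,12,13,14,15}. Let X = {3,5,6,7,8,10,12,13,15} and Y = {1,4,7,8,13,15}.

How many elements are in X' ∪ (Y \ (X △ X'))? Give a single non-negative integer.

6

X' = {1,2,4,9,11,14}
X △ X' = {1,2,3,4,5,6,7,8,9,10,11,12,13,14,15}
Y \ (X △ X') = {}
X' ∪ (Y \ (X △ X')) = {1,2,4,9,11,14}
|X' ∪ (Y \ (X △ X'))| = 6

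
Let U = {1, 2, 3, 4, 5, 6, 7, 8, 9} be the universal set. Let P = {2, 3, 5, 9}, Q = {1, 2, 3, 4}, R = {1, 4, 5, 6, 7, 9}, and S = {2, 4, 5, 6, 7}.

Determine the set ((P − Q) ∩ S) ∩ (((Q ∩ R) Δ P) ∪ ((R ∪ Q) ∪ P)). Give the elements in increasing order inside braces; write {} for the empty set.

P − Q = {5, 9}
(P − Q) ∩ S = {5}
Q ∩ R = {1, 4}
(Q ∩ R) Δ P = {1, 2, 3, 4, 5, 9}
R ∪ Q = {1, 2, 3, 4, 5, 6, 7, 9}
(R ∪ Q) ∪ P = {1, 2, 3, 4, 5, 6, 7, 9}
((Q ∩ R) Δ P) ∪ ((R ∪ Q) ∪ P) = {1, 2, 3, 4, 5, 6, 7, 9}
((P − Q) ∩ S) ∩ (((Q ∩ R) Δ P) ∪ ((R ∪ Q) ∪ P)) = {5}

{5}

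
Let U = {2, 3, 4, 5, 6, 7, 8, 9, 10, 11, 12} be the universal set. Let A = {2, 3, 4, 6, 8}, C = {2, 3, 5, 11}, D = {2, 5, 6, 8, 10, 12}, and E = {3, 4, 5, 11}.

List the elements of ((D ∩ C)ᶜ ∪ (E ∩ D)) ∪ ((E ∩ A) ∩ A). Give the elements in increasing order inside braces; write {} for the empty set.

D ∩ C = {2, 5}
(D ∩ C)ᶜ = {3, 4, 6, 7, 8, 9, 10, 11, 12}
E ∩ D = {5}
(D ∩ C)ᶜ ∪ (E ∩ D) = {3, 4, 5, 6, 7, 8, 9, 10, 11, 12}
E ∩ A = {3, 4}
(E ∩ A) ∩ A = {3, 4}
((D ∩ C)ᶜ ∪ (E ∩ D)) ∪ ((E ∩ A) ∩ A) = {3, 4, 5, 6, 7, 8, 9, 10, 11, 12}

{3, 4, 5, 6, 7, 8, 9, 10, 11, 12}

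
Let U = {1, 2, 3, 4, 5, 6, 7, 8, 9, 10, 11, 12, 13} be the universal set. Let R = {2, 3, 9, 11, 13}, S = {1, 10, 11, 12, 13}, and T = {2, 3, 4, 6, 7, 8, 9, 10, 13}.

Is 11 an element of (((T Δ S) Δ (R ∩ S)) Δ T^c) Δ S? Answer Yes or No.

11 ∉ T and 11 ∈ S, so 11 ∈ T Δ S
11 ∈ R and 11 ∈ S, so 11 ∈ R ∩ S
11 ∈ (T Δ S) and 11 ∈ (R ∩ S), so 11 ∉ (T Δ S) Δ (R ∩ S)
11 ∉ T, so 11 ∈ T^c
11 ∉ ((T Δ S) Δ (R ∩ S)) and 11 ∈ T^c, so 11 ∈ ((T Δ S) Δ (R ∩ S)) Δ T^c
11 ∈ (((T Δ S) Δ (R ∩ S)) Δ T^c) and 11 ∈ S, so 11 ∉ (((T Δ S) Δ (R ∩ S)) Δ T^c) Δ S

No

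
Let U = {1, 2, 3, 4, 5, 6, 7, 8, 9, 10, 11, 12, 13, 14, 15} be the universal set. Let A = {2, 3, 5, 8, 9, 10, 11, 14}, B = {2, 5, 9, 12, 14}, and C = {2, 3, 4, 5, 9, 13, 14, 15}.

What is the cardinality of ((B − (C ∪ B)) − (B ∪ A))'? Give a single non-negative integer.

15

C ∪ B = {2, 3, 4, 5, 9, 12, 13, 14, 15}
B − (C ∪ B) = {}
B ∪ A = {2, 3, 5, 8, 9, 10, 11, 12, 14}
(B − (C ∪ B)) − (B ∪ A) = {}
((B − (C ∪ B)) − (B ∪ A))' = {1, 2, 3, 4, 5, 6, 7, 8, 9, 10, 11, 12, 13, 14, 15}
|((B − (C ∪ B)) − (B ∪ A))'| = 15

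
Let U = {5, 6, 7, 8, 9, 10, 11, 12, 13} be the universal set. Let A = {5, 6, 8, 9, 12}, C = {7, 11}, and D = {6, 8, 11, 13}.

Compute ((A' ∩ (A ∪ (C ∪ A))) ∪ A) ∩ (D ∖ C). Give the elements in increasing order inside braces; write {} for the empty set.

A' = {7, 10, 11, 13}
C ∪ A = {5, 6, 7, 8, 9, 11, 12}
A ∪ (C ∪ A) = {5, 6, 7, 8, 9, 11, 12}
A' ∩ (A ∪ (C ∪ A)) = {7, 11}
(A' ∩ (A ∪ (C ∪ A))) ∪ A = {5, 6, 7, 8, 9, 11, 12}
D ∖ C = {6, 8, 13}
((A' ∩ (A ∪ (C ∪ A))) ∪ A) ∩ (D ∖ C) = {6, 8}

{6, 8}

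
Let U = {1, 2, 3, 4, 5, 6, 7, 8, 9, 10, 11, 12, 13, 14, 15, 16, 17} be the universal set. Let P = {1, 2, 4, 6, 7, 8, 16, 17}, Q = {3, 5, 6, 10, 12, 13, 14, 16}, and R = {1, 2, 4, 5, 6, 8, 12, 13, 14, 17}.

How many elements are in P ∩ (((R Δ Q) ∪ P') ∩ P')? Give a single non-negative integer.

0

R Δ Q = {1, 2, 3, 4, 8, 10, 16, 17}
P' = {3, 5, 9, 10, 11, 12, 13, 14, 15}
(R Δ Q) ∪ P' = {1, 2, 3, 4, 5, 8, 9, 10, 11, 12, 13, 14, 15, 16, 17}
((R Δ Q) ∪ P') ∩ P' = {3, 5, 9, 10, 11, 12, 13, 14, 15}
P ∩ (((R Δ Q) ∪ P') ∩ P') = {}
|P ∩ (((R Δ Q) ∪ P') ∩ P')| = 0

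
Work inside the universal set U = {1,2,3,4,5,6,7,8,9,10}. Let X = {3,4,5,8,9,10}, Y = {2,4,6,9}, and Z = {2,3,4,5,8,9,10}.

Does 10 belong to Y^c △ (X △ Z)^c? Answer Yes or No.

No

10 ∉ Y, so 10 ∈ Y^c
10 ∈ X and 10 ∈ Z, so 10 ∉ X △ Z
10 ∈ (X △ Z)^c since 10 ∉ (X △ Z)
10 ∈ Y^c and 10 ∈ (X △ Z)^c, so 10 ∉ Y^c △ (X △ Z)^c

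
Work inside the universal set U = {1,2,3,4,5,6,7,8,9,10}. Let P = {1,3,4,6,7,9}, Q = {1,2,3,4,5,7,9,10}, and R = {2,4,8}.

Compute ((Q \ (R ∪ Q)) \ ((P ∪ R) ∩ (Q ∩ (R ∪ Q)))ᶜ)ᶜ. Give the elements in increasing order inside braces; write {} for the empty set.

R ∪ Q = {1,2,3,4,5,7,8,9,10}
Q \ (R ∪ Q) = {}
P ∪ R = {1,2,3,4,6,7,8,9}
Q ∩ (R ∪ Q) = {1,2,3,4,5,7,9,10}
(P ∪ R) ∩ (Q ∩ (R ∪ Q)) = {1,2,3,4,7,9}
((P ∪ R) ∩ (Q ∩ (R ∪ Q)))ᶜ = {5,6,8,10}
(Q \ (R ∪ Q)) \ ((P ∪ R) ∩ (Q ∩ (R ∪ Q)))ᶜ = {}
((Q \ (R ∪ Q)) \ ((P ∪ R) ∩ (Q ∩ (R ∪ Q)))ᶜ)ᶜ = {1,2,3,4,5,6,7,8,9,10}

{1,2,3,4,5,6,7,8,9,10}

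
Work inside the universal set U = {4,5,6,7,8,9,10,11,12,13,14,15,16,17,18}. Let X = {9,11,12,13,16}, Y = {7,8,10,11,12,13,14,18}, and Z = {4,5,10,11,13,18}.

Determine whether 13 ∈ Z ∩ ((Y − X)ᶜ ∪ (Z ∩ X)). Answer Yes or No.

Yes

13 ∈ Y and 13 ∈ X, so 13 ∉ Y − X
13 ∈ (Y − X)ᶜ since 13 ∉ (Y − X)
13 ∈ Z and 13 ∈ X, so 13 ∈ Z ∩ X
13 ∈ (Y − X)ᶜ and 13 ∈ (Z ∩ X), so 13 ∈ (Y − X)ᶜ ∪ (Z ∩ X)
13 ∈ Z and 13 ∈ ((Y − X)ᶜ ∪ (Z ∩ X)), so 13 ∈ Z ∩ ((Y − X)ᶜ ∪ (Z ∩ X))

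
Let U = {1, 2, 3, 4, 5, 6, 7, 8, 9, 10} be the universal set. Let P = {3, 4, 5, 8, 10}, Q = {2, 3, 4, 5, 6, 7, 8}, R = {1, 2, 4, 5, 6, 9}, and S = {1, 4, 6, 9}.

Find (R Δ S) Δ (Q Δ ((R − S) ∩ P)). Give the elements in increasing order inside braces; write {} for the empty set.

{3, 4, 5, 6, 7, 8}

R Δ S = {2, 5}
R − S = {2, 5}
(R − S) ∩ P = {5}
Q Δ ((R − S) ∩ P) = {2, 3, 4, 6, 7, 8}
(R Δ S) Δ (Q Δ ((R − S) ∩ P)) = {3, 4, 5, 6, 7, 8}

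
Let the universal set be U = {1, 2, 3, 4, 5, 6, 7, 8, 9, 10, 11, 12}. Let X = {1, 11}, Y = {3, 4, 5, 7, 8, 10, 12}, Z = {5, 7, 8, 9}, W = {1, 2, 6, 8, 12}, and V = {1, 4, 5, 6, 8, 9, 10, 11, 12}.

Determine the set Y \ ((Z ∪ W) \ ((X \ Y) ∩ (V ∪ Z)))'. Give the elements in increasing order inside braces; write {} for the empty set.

Z ∪ W = {1, 2, 5, 6, 7, 8, 9, 12}
X \ Y = {1, 11}
V ∪ Z = {1, 4, 5, 6, 7, 8, 9, 10, 11, 12}
(X \ Y) ∩ (V ∪ Z) = {1, 11}
(Z ∪ W) \ ((X \ Y) ∩ (V ∪ Z)) = {2, 5, 6, 7, 8, 9, 12}
((Z ∪ W) \ ((X \ Y) ∩ (V ∪ Z)))' = {1, 3, 4, 10, 11}
Y \ ((Z ∪ W) \ ((X \ Y) ∩ (V ∪ Z)))' = {5, 7, 8, 12}

{5, 7, 8, 12}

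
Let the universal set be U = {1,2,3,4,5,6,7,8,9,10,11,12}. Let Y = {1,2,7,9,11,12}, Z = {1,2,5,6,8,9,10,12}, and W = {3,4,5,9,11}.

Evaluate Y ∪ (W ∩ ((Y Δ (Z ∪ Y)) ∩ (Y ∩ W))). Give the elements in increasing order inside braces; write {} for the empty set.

{1,2,7,9,11,12}

Z ∪ Y = {1,2,5,6,7,8,9,10,11,12}
Y Δ (Z ∪ Y) = {5,6,8,10}
Y ∩ W = {9,11}
(Y Δ (Z ∪ Y)) ∩ (Y ∩ W) = {}
W ∩ ((Y Δ (Z ∪ Y)) ∩ (Y ∩ W)) = {}
Y ∪ (W ∩ ((Y Δ (Z ∪ Y)) ∩ (Y ∩ W))) = {1,2,7,9,11,12}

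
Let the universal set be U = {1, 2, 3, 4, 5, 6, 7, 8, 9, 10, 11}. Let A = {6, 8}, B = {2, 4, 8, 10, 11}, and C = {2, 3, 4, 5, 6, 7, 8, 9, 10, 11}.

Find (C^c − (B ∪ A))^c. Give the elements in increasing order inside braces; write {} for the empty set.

{2, 3, 4, 5, 6, 7, 8, 9, 10, 11}

C^c = {1}
B ∪ A = {2, 4, 6, 8, 10, 11}
C^c − (B ∪ A) = {1}
(C^c − (B ∪ A))^c = {2, 3, 4, 5, 6, 7, 8, 9, 10, 11}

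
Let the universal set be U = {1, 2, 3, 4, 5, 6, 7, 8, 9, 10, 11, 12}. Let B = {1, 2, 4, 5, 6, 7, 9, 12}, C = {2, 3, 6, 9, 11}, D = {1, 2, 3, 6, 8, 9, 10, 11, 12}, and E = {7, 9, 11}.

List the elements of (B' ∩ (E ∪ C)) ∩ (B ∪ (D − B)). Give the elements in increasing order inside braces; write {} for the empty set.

{3, 11}

B' = {3, 8, 10, 11}
E ∪ C = {2, 3, 6, 7, 9, 11}
B' ∩ (E ∪ C) = {3, 11}
D − B = {3, 8, 10, 11}
B ∪ (D − B) = {1, 2, 3, 4, 5, 6, 7, 8, 9, 10, 11, 12}
(B' ∩ (E ∪ C)) ∩ (B ∪ (D − B)) = {3, 11}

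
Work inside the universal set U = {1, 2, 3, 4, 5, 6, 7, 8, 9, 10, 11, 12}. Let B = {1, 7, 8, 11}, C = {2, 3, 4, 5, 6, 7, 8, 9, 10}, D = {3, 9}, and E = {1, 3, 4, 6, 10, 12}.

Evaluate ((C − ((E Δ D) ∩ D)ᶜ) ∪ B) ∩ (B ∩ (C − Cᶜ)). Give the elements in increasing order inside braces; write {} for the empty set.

E Δ D = {1, 4, 6, 9, 10, 12}
(E Δ D) ∩ D = {9}
((E Δ D) ∩ D)ᶜ = {1, 2, 3, 4, 5, 6, 7, 8, 10, 11, 12}
C − ((E Δ D) ∩ D)ᶜ = {9}
(C − ((E Δ D) ∩ D)ᶜ) ∪ B = {1, 7, 8, 9, 11}
Cᶜ = {1, 11, 12}
C − Cᶜ = {2, 3, 4, 5, 6, 7, 8, 9, 10}
B ∩ (C − Cᶜ) = {7, 8}
((C − ((E Δ D) ∩ D)ᶜ) ∪ B) ∩ (B ∩ (C − Cᶜ)) = {7, 8}

{7, 8}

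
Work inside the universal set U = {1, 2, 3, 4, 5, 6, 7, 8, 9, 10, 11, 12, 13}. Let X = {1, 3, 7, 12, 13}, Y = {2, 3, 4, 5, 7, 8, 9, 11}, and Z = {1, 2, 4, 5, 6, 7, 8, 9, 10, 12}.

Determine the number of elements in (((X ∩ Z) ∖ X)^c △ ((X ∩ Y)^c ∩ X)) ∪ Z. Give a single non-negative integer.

12

X ∩ Z = {1, 7, 12}
(X ∩ Z) ∖ X = {}
((X ∩ Z) ∖ X)^c = {1, 2, 3, 4, 5, 6, 7, 8, 9, 10, 11, 12, 13}
X ∩ Y = {3, 7}
(X ∩ Y)^c = {1, 2, 4, 5, 6, 8, 9, 10, 11, 12, 13}
(X ∩ Y)^c ∩ X = {1, 12, 13}
((X ∩ Z) ∖ X)^c △ ((X ∩ Y)^c ∩ X) = {2, 3, 4, 5, 6, 7, 8, 9, 10, 11}
(((X ∩ Z) ∖ X)^c △ ((X ∩ Y)^c ∩ X)) ∪ Z = {1, 2, 3, 4, 5, 6, 7, 8, 9, 10, 11, 12}
|(((X ∩ Z) ∖ X)^c △ ((X ∩ Y)^c ∩ X)) ∪ Z| = 12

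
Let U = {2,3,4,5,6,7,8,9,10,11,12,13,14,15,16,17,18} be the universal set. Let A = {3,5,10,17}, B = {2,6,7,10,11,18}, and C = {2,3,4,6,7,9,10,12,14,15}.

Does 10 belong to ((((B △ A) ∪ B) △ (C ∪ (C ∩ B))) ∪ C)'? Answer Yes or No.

No

10 ∈ B and 10 ∈ A, so 10 ∉ B △ A
10 ∉ (B △ A) and 10 ∈ B, so 10 ∈ (B △ A) ∪ B
10 ∈ C and 10 ∈ B, so 10 ∈ C ∩ B
10 ∈ C and 10 ∈ (C ∩ B), so 10 ∈ C ∪ (C ∩ B)
10 ∈ ((B △ A) ∪ B) and 10 ∈ (C ∪ (C ∩ B)), so 10 ∉ ((B △ A) ∪ B) △ (C ∪ (C ∩ B))
10 ∉ (((B △ A) ∪ B) △ (C ∪ (C ∩ B))) and 10 ∈ C, so 10 ∈ (((B △ A) ∪ B) △ (C ∪ (C ∩ B))) ∪ C
10 ∉ ((((B △ A) ∪ B) △ (C ∪ (C ∩ B))) ∪ C)' since 10 ∈ ((((B △ A) ∪ B) △ (C ∪ (C ∩ B))) ∪ C)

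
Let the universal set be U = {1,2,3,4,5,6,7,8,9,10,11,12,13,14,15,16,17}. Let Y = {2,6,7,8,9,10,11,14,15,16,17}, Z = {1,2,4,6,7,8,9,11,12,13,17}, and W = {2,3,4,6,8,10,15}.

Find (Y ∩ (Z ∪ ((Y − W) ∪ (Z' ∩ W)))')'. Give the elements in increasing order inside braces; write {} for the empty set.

Y − W = {7,9,11,14,16,17}
Z' = {3,5,10,14,15,16}
Z' ∩ W = {3,10,15}
(Y − W) ∪ (Z' ∩ W) = {3,7,9,10,11,14,15,16,17}
Z ∪ ((Y − W) ∪ (Z' ∩ W)) = {1,2,3,4,6,7,8,9,10,11,12,13,14,15,16,17}
(Z ∪ ((Y − W) ∪ (Z' ∩ W)))' = {5}
Y ∩ (Z ∪ ((Y − W) ∪ (Z' ∩ W)))' = {}
(Y ∩ (Z ∪ ((Y − W) ∪ (Z' ∩ W)))')' = {1,2,3,4,5,6,7,8,9,10,11,12,13,14,15,16,17}

{1,2,3,4,5,6,7,8,9,10,11,12,13,14,15,16,17}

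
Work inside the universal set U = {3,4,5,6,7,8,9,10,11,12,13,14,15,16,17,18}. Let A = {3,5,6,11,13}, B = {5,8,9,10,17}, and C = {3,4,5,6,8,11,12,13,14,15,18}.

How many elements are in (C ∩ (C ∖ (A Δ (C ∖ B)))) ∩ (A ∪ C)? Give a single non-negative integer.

5

C ∖ B = {3,4,6,11,12,13,14,15,18}
A Δ (C ∖ B) = {4,5,12,14,15,18}
C ∖ (A Δ (C ∖ B)) = {3,6,8,11,13}
C ∩ (C ∖ (A Δ (C ∖ B))) = {3,6,8,11,13}
A ∪ C = {3,4,5,6,8,11,12,13,14,15,18}
(C ∩ (C ∖ (A Δ (C ∖ B)))) ∩ (A ∪ C) = {3,6,8,11,13}
|(C ∩ (C ∖ (A Δ (C ∖ B)))) ∩ (A ∪ C)| = 5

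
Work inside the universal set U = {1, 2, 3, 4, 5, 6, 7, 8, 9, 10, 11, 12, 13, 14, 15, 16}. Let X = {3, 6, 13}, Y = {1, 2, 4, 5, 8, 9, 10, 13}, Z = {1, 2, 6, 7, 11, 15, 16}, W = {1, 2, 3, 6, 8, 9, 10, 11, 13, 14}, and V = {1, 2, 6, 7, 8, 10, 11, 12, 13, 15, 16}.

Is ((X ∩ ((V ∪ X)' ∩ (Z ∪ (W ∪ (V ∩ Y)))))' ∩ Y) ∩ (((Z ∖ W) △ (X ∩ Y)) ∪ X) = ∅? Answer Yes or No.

V ∪ X = {1, 2, 3, 6, 7, 8, 10, 11, 12, 13, 15, 16}
(V ∪ X)' = {4, 5, 9, 14}
V ∩ Y = {1, 2, 8, 10, 13}
W ∪ (V ∩ Y) = {1, 2, 3, 6, 8, 9, 10, 11, 13, 14}
Z ∪ (W ∪ (V ∩ Y)) = {1, 2, 3, 6, 7, 8, 9, 10, 11, 13, 14, 15, 16}
(V ∪ X)' ∩ (Z ∪ (W ∪ (V ∩ Y))) = {9, 14}
X ∩ ((V ∪ X)' ∩ (Z ∪ (W ∪ (V ∩ Y)))) = {}
(X ∩ ((V ∪ X)' ∩ (Z ∪ (W ∪ (V ∩ Y)))))' = {1, 2, 3, 4, 5, 6, 7, 8, 9, 10, 11, 12, 13, 14, 15, 16}
(X ∩ ((V ∪ X)' ∩ (Z ∪ (W ∪ (V ∩ Y)))))' ∩ Y = {1, 2, 4, 5, 8, 9, 10, 13}
Z ∖ W = {7, 15, 16}
X ∩ Y = {13}
(Z ∖ W) △ (X ∩ Y) = {7, 13, 15, 16}
((Z ∖ W) △ (X ∩ Y)) ∪ X = {3, 6, 7, 13, 15, 16}
13 lies in both, so they are not disjoint.

No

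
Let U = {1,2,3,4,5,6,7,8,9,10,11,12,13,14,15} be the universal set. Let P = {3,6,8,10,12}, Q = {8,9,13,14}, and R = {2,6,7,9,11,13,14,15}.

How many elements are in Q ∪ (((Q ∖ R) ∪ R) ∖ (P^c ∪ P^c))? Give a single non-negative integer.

Q ∖ R = {8}
(Q ∖ R) ∪ R = {2,6,7,8,9,11,13,14,15}
P^c = {1,2,4,5,7,9,11,13,14,15}
P^c ∪ P^c = {1,2,4,5,7,9,11,13,14,15}
((Q ∖ R) ∪ R) ∖ (P^c ∪ P^c) = {6,8}
Q ∪ (((Q ∖ R) ∪ R) ∖ (P^c ∪ P^c)) = {6,8,9,13,14}
|Q ∪ (((Q ∖ R) ∪ R) ∖ (P^c ∪ P^c))| = 5

5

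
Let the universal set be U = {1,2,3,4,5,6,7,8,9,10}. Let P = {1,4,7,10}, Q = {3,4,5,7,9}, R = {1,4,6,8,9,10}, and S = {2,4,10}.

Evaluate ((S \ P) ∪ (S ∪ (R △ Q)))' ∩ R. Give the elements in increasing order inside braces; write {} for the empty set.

{9}

S \ P = {2}
R △ Q = {1,3,5,6,7,8,10}
S ∪ (R △ Q) = {1,2,3,4,5,6,7,8,10}
(S \ P) ∪ (S ∪ (R △ Q)) = {1,2,3,4,5,6,7,8,10}
((S \ P) ∪ (S ∪ (R △ Q)))' = {9}
((S \ P) ∪ (S ∪ (R △ Q)))' ∩ R = {9}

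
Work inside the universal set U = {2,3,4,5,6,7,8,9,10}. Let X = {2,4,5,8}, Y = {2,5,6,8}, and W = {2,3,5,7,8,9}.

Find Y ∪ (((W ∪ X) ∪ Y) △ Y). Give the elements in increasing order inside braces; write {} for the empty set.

W ∪ X = {2,3,4,5,7,8,9}
(W ∪ X) ∪ Y = {2,3,4,5,6,7,8,9}
((W ∪ X) ∪ Y) △ Y = {3,4,7,9}
Y ∪ (((W ∪ X) ∪ Y) △ Y) = {2,3,4,5,6,7,8,9}

{2,3,4,5,6,7,8,9}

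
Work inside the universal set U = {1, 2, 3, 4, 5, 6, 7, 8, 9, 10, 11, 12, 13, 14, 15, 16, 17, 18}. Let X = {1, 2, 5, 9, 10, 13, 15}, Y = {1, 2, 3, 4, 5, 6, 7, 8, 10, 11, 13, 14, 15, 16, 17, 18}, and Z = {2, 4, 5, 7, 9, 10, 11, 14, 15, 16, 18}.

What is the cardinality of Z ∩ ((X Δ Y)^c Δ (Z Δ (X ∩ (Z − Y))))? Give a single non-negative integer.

X Δ Y = {3, 4, 6, 7, 8, 9, 11, 14, 16, 17, 18}
(X Δ Y)^c = {1, 2, 5, 10, 12, 13, 15}
Z − Y = {9}
X ∩ (Z − Y) = {9}
Z Δ (X ∩ (Z − Y)) = {2, 4, 5, 7, 10, 11, 14, 15, 16, 18}
(X Δ Y)^c Δ (Z Δ (X ∩ (Z − Y))) = {1, 4, 7, 11, 12, 13, 14, 16, 18}
Z ∩ ((X Δ Y)^c Δ (Z Δ (X ∩ (Z − Y)))) = {4, 7, 11, 14, 16, 18}
|Z ∩ ((X Δ Y)^c Δ (Z Δ (X ∩ (Z − Y))))| = 6

6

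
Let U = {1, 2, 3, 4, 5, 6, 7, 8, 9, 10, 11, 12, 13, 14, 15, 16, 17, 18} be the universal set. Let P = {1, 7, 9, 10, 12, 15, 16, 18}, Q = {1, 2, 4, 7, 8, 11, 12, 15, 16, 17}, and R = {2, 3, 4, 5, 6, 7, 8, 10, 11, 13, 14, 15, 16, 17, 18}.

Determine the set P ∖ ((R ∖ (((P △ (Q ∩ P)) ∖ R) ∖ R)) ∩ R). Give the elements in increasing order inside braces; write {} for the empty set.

Q ∩ P = {1, 7, 12, 15, 16}
P △ (Q ∩ P) = {9, 10, 18}
(P △ (Q ∩ P)) ∖ R = {9}
((P △ (Q ∩ P)) ∖ R) ∖ R = {9}
R ∖ (((P △ (Q ∩ P)) ∖ R) ∖ R) = {2, 3, 4, 5, 6, 7, 8, 10, 11, 13, 14, 15, 16, 17, 18}
(R ∖ (((P △ (Q ∩ P)) ∖ R) ∖ R)) ∩ R = {2, 3, 4, 5, 6, 7, 8, 10, 11, 13, 14, 15, 16, 17, 18}
P ∖ ((R ∖ (((P △ (Q ∩ P)) ∖ R) ∖ R)) ∩ R) = {1, 9, 12}

{1, 9, 12}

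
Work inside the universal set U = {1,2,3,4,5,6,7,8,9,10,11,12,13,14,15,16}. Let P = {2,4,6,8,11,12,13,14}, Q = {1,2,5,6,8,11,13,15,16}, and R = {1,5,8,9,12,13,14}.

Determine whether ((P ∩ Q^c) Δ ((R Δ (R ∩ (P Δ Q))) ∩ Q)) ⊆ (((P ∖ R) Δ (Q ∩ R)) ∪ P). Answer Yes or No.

Q^c = {3,4,7,9,10,12,14}
P ∩ Q^c = {4,12,14}
P Δ Q = {1,4,5,12,14,15,16}
R ∩ (P Δ Q) = {1,5,12,14}
R Δ (R ∩ (P Δ Q)) = {8,9,13}
(R Δ (R ∩ (P Δ Q))) ∩ Q = {8,13}
(P ∩ Q^c) Δ ((R Δ (R ∩ (P Δ Q))) ∩ Q) = {4,8,12,13,14}
P ∖ R = {2,4,6,11}
Q ∩ R = {1,5,8,13}
(P ∖ R) Δ (Q ∩ R) = {1,2,4,5,6,8,11,13}
((P ∖ R) Δ (Q ∩ R)) ∪ P = {1,2,4,5,6,8,11,12,13,14}
Every element of {4,8,12,13,14} is in {1,2,4,5,6,8,11,12,13,14}, so (P ∩ Q^c) Δ ((R Δ (R ∩ (P Δ Q))) ∩ Q) ⊆ ((P ∖ R) Δ (Q ∩ R)) ∪ P.

Yes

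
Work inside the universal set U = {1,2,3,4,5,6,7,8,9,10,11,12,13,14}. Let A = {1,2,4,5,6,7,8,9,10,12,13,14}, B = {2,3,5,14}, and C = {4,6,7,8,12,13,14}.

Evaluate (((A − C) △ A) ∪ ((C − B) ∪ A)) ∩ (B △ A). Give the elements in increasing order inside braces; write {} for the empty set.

{1,4,6,7,8,9,10,12,13}

A − C = {1,2,5,9,10}
(A − C) △ A = {4,6,7,8,12,13,14}
C − B = {4,6,7,8,12,13}
(C − B) ∪ A = {1,2,4,5,6,7,8,9,10,12,13,14}
((A − C) △ A) ∪ ((C − B) ∪ A) = {1,2,4,5,6,7,8,9,10,12,13,14}
B △ A = {1,3,4,6,7,8,9,10,12,13}
(((A − C) △ A) ∪ ((C − B) ∪ A)) ∩ (B △ A) = {1,4,6,7,8,9,10,12,13}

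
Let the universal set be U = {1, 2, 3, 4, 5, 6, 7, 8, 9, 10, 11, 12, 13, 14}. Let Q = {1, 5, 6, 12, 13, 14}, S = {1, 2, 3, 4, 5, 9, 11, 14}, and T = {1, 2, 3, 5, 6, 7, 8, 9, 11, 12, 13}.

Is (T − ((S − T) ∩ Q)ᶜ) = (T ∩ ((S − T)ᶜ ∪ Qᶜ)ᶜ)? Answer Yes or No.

Yes

S − T = {4, 14}
(S − T) ∩ Q = {14}
((S − T) ∩ Q)ᶜ = {1, 2, 3, 4, 5, 6, 7, 8, 9, 10, 11, 12, 13}
T − ((S − T) ∩ Q)ᶜ = {}
(S − T)ᶜ = {1, 2, 3, 5, 6, 7, 8, 9, 10, 11, 12, 13}
Qᶜ = {2, 3, 4, 7, 8, 9, 10, 11}
(S − T)ᶜ ∪ Qᶜ = {1, 2, 3, 4, 5, 6, 7, 8, 9, 10, 11, 12, 13}
((S − T)ᶜ ∪ Qᶜ)ᶜ = {14}
T ∩ ((S − T)ᶜ ∪ Qᶜ)ᶜ = {}
Both equal {}, so T − ((S − T) ∩ Q)ᶜ = T ∩ ((S − T)ᶜ ∪ Qᶜ)ᶜ.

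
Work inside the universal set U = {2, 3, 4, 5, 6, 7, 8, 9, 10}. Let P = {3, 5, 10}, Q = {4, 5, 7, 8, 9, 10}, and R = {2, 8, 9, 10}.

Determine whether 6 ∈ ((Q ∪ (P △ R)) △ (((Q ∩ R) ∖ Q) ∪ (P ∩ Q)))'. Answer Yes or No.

6 ∉ P and 6 ∉ R, so 6 ∉ P △ R
6 ∉ Q and 6 ∉ (P △ R), so 6 ∉ Q ∪ (P △ R)
6 ∉ Q and 6 ∉ R, so 6 ∉ Q ∩ R
6 ∉ (Q ∩ R) and 6 ∉ Q, so 6 ∉ (Q ∩ R) ∖ Q
6 ∉ P and 6 ∉ Q, so 6 ∉ P ∩ Q
6 ∉ ((Q ∩ R) ∖ Q) and 6 ∉ (P ∩ Q), so 6 ∉ ((Q ∩ R) ∖ Q) ∪ (P ∩ Q)
6 ∉ (Q ∪ (P △ R)) and 6 ∉ (((Q ∩ R) ∖ Q) ∪ (P ∩ Q)), so 6 ∉ (Q ∪ (P △ R)) △ (((Q ∩ R) ∖ Q) ∪ (P ∩ Q))
6 ∈ ((Q ∪ (P △ R)) △ (((Q ∩ R) ∖ Q) ∪ (P ∩ Q)))' since 6 ∉ ((Q ∪ (P △ R)) △ (((Q ∩ R) ∖ Q) ∪ (P ∩ Q)))

Yes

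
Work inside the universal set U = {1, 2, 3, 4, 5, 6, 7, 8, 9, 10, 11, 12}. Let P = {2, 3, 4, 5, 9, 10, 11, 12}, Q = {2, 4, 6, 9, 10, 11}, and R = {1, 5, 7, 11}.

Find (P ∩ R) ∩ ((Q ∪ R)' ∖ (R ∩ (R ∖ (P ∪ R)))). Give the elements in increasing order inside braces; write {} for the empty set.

{}

P ∩ R = {5, 11}
Q ∪ R = {1, 2, 4, 5, 6, 7, 9, 10, 11}
(Q ∪ R)' = {3, 8, 12}
P ∪ R = {1, 2, 3, 4, 5, 7, 9, 10, 11, 12}
R ∖ (P ∪ R) = {}
R ∩ (R ∖ (P ∪ R)) = {}
(Q ∪ R)' ∖ (R ∩ (R ∖ (P ∪ R))) = {3, 8, 12}
(P ∩ R) ∩ ((Q ∪ R)' ∖ (R ∩ (R ∖ (P ∪ R)))) = {}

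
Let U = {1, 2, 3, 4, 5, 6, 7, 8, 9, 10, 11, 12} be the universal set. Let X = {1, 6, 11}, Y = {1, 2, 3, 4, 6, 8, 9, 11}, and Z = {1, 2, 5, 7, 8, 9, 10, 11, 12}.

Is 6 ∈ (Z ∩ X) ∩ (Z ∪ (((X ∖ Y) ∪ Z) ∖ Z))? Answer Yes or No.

6 ∉ Z and 6 ∈ X, so 6 ∉ Z ∩ X
6 ∈ X and 6 ∈ Y, so 6 ∉ X ∖ Y
6 ∉ (X ∖ Y) and 6 ∉ Z, so 6 ∉ (X ∖ Y) ∪ Z
6 ∉ ((X ∖ Y) ∪ Z) and 6 ∉ Z, so 6 ∉ ((X ∖ Y) ∪ Z) ∖ Z
6 ∉ Z and 6 ∉ (((X ∖ Y) ∪ Z) ∖ Z), so 6 ∉ Z ∪ (((X ∖ Y) ∪ Z) ∖ Z)
6 ∉ (Z ∩ X) and 6 ∉ (Z ∪ (((X ∖ Y) ∪ Z) ∖ Z)), so 6 ∉ (Z ∩ X) ∩ (Z ∪ (((X ∖ Y) ∪ Z) ∖ Z))

No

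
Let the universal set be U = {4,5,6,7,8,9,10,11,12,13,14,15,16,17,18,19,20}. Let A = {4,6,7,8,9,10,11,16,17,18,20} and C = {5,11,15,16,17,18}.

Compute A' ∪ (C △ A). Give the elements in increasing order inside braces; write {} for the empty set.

{4,5,6,7,8,9,10,12,13,14,15,19,20}

A' = {5,12,13,14,15,19}
C △ A = {4,5,6,7,8,9,10,15,20}
A' ∪ (C △ A) = {4,5,6,7,8,9,10,12,13,14,15,19,20}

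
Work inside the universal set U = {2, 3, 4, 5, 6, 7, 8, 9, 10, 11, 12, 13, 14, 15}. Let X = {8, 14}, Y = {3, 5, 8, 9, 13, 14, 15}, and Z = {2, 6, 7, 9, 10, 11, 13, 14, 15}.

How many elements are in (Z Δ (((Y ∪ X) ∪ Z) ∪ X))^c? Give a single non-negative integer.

Y ∪ X = {3, 5, 8, 9, 13, 14, 15}
(Y ∪ X) ∪ Z = {2, 3, 5, 6, 7, 8, 9, 10, 11, 13, 14, 15}
((Y ∪ X) ∪ Z) ∪ X = {2, 3, 5, 6, 7, 8, 9, 10, 11, 13, 14, 15}
Z Δ (((Y ∪ X) ∪ Z) ∪ X) = {3, 5, 8}
(Z Δ (((Y ∪ X) ∪ Z) ∪ X))^c = {2, 4, 6, 7, 9, 10, 11, 12, 13, 14, 15}
|(Z Δ (((Y ∪ X) ∪ Z) ∪ X))^c| = 11

11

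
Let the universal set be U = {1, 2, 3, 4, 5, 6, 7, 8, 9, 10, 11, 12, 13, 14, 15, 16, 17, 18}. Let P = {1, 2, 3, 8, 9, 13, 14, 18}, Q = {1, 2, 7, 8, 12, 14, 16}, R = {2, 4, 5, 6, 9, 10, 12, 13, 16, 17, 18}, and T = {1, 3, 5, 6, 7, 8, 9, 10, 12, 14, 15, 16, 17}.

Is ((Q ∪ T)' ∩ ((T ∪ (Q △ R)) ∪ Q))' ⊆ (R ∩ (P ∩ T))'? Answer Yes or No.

No

Q ∪ T = {1, 2, 3, 5, 6, 7, 8, 9, 10, 12, 14, 15, 16, 17}
(Q ∪ T)' = {4, 11, 13, 18}
Q △ R = {1, 4, 5, 6, 7, 8, 9, 10, 13, 14, 17, 18}
T ∪ (Q △ R) = {1, 3, 4, 5, 6, 7, 8, 9, 10, 12, 13, 14, 15, 16, 17, 18}
(T ∪ (Q △ R)) ∪ Q = {1, 2, 3, 4, 5, 6, 7, 8, 9, 10, 12, 13, 14, 15, 16, 17, 18}
(Q ∪ T)' ∩ ((T ∪ (Q △ R)) ∪ Q) = {4, 13, 18}
((Q ∪ T)' ∩ ((T ∪ (Q △ R)) ∪ Q))' = {1, 2, 3, 5, 6, 7, 8, 9, 10, 11, 12, 14, 15, 16, 17}
P ∩ T = {1, 3, 8, 9, 14}
R ∩ (P ∩ T) = {9}
(R ∩ (P ∩ T))' = {1, 2, 3, 4, 5, 6, 7, 8, 10, 11, 12, 13, 14, 15, 16, 17, 18}
9 ∈ ((Q ∪ T)' ∩ ((T ∪ (Q △ R)) ∪ Q))' but 9 ∉ (R ∩ (P ∩ T))', so the inclusion fails.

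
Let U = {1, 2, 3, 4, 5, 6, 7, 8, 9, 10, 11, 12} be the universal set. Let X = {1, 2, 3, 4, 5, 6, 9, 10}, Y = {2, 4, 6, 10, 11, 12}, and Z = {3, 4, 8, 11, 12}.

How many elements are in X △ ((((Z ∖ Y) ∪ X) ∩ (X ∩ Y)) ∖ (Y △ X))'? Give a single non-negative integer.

Z ∖ Y = {3, 8}
(Z ∖ Y) ∪ X = {1, 2, 3, 4, 5, 6, 8, 9, 10}
X ∩ Y = {2, 4, 6, 10}
((Z ∖ Y) ∪ X) ∩ (X ∩ Y) = {2, 4, 6, 10}
Y △ X = {1, 3, 5, 9, 11, 12}
(((Z ∖ Y) ∪ X) ∩ (X ∩ Y)) ∖ (Y △ X) = {2, 4, 6, 10}
((((Z ∖ Y) ∪ X) ∩ (X ∩ Y)) ∖ (Y △ X))' = {1, 3, 5, 7, 8, 9, 11, 12}
X △ ((((Z ∖ Y) ∪ X) ∩ (X ∩ Y)) ∖ (Y △ X))' = {2, 4, 6, 7, 8, 10, 11, 12}
|X △ ((((Z ∖ Y) ∪ X) ∩ (X ∩ Y)) ∖ (Y △ X))'| = 8

8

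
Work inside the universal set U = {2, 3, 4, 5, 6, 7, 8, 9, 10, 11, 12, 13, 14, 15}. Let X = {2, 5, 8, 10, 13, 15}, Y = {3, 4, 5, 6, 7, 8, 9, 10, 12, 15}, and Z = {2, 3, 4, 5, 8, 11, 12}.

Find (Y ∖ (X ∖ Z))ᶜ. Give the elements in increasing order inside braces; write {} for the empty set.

{2, 10, 11, 13, 14, 15}

X ∖ Z = {10, 13, 15}
Y ∖ (X ∖ Z) = {3, 4, 5, 6, 7, 8, 9, 12}
(Y ∖ (X ∖ Z))ᶜ = {2, 10, 11, 13, 14, 15}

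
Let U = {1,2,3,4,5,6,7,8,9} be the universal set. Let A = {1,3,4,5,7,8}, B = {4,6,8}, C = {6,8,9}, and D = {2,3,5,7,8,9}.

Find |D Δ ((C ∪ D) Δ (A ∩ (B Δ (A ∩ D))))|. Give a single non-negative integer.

C ∪ D = {2,3,5,6,7,8,9}
A ∩ D = {3,5,7,8}
B Δ (A ∩ D) = {3,4,5,6,7}
A ∩ (B Δ (A ∩ D)) = {3,4,5,7}
(C ∪ D) Δ (A ∩ (B Δ (A ∩ D))) = {2,4,6,8,9}
D Δ ((C ∪ D) Δ (A ∩ (B Δ (A ∩ D)))) = {3,4,5,6,7}
|D Δ ((C ∪ D) Δ (A ∩ (B Δ (A ∩ D))))| = 5

5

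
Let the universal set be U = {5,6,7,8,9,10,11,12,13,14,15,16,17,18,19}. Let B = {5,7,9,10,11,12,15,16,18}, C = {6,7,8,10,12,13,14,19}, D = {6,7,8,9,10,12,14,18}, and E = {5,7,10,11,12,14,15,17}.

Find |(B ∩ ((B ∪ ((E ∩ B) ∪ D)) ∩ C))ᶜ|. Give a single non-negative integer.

E ∩ B = {5,7,10,11,12,15}
(E ∩ B) ∪ D = {5,6,7,8,9,10,11,12,14,15,18}
B ∪ ((E ∩ B) ∪ D) = {5,6,7,8,9,10,11,12,14,15,16,18}
(B ∪ ((E ∩ B) ∪ D)) ∩ C = {6,7,8,10,12,14}
B ∩ ((B ∪ ((E ∩ B) ∪ D)) ∩ C) = {7,10,12}
(B ∩ ((B ∪ ((E ∩ B) ∪ D)) ∩ C))ᶜ = {5,6,8,9,11,13,14,15,16,17,18,19}
|(B ∩ ((B ∪ ((E ∩ B) ∪ D)) ∩ C))ᶜ| = 12

12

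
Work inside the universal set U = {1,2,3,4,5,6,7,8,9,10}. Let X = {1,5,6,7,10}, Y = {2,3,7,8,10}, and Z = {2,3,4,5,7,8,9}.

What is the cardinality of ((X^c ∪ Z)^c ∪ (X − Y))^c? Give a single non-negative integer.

6

X^c = {2,3,4,8,9}
X^c ∪ Z = {2,3,4,5,7,8,9}
(X^c ∪ Z)^c = {1,6,10}
X − Y = {1,5,6}
(X^c ∪ Z)^c ∪ (X − Y) = {1,5,6,10}
((X^c ∪ Z)^c ∪ (X − Y))^c = {2,3,4,7,8,9}
|((X^c ∪ Z)^c ∪ (X − Y))^c| = 6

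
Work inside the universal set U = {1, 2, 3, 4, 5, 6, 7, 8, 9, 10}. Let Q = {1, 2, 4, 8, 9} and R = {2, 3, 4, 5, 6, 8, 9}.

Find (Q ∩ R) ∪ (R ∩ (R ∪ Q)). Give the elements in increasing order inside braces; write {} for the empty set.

{2, 3, 4, 5, 6, 8, 9}

Q ∩ R = {2, 4, 8, 9}
R ∪ Q = {1, 2, 3, 4, 5, 6, 8, 9}
R ∩ (R ∪ Q) = {2, 3, 4, 5, 6, 8, 9}
(Q ∩ R) ∪ (R ∩ (R ∪ Q)) = {2, 3, 4, 5, 6, 8, 9}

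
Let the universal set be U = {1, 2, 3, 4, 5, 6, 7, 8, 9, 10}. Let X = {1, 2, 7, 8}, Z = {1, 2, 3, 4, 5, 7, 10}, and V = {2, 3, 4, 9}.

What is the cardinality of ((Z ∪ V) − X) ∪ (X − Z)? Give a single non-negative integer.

Z ∪ V = {1, 2, 3, 4, 5, 7, 9, 10}
(Z ∪ V) − X = {3, 4, 5, 9, 10}
X − Z = {8}
((Z ∪ V) − X) ∪ (X − Z) = {3, 4, 5, 8, 9, 10}
|((Z ∪ V) − X) ∪ (X − Z)| = 6

6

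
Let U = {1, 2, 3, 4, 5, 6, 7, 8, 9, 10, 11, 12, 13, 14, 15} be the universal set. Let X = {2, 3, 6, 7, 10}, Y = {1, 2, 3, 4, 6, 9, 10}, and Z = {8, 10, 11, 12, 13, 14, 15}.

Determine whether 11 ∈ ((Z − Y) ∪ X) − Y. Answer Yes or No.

Yes

11 ∈ Z and 11 ∉ Y, so 11 ∈ Z − Y
11 ∈ (Z − Y) and 11 ∉ X, so 11 ∈ (Z − Y) ∪ X
11 ∈ ((Z − Y) ∪ X) and 11 ∉ Y, so 11 ∈ ((Z − Y) ∪ X) − Y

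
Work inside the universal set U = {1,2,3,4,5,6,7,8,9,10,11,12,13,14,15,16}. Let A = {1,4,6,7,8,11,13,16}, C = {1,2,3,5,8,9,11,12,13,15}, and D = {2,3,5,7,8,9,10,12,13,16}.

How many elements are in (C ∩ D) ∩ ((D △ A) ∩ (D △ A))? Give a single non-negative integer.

C ∩ D = {2,3,5,8,9,12,13}
D △ A = {1,2,3,4,5,6,9,10,11,12}
(D △ A) ∩ (D △ A) = {1,2,3,4,5,6,9,10,11,12}
(C ∩ D) ∩ ((D △ A) ∩ (D △ A)) = {2,3,5,9,12}
|(C ∩ D) ∩ ((D △ A) ∩ (D △ A))| = 5

5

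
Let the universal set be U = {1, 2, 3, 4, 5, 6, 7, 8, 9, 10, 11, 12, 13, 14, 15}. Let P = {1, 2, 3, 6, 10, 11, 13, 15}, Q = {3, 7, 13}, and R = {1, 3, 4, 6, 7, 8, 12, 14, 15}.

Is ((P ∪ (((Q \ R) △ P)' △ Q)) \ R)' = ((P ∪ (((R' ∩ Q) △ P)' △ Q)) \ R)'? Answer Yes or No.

Yes

Q \ R = {13}
(Q \ R) △ P = {1, 2, 3, 6, 10, 11, 15}
((Q \ R) △ P)' = {4, 5, 7, 8, 9, 12, 13, 14}
((Q \ R) △ P)' △ Q = {3, 4, 5, 8, 9, 12, 14}
P ∪ (((Q \ R) △ P)' △ Q) = {1, 2, 3, 4, 5, 6, 8, 9, 10, 11, 12, 13, 14, 15}
(P ∪ (((Q \ R) △ P)' △ Q)) \ R = {2, 5, 9, 10, 11, 13}
((P ∪ (((Q \ R) △ P)' △ Q)) \ R)' = {1, 3, 4, 6, 7, 8, 12, 14, 15}
R' = {2, 5, 9, 10, 11, 13}
R' ∩ Q = {13}
(R' ∩ Q) △ P = {1, 2, 3, 6, 10, 11, 15}
((R' ∩ Q) △ P)' = {4, 5, 7, 8, 9, 12, 13, 14}
((R' ∩ Q) △ P)' △ Q = {3, 4, 5, 8, 9, 12, 14}
P ∪ (((R' ∩ Q) △ P)' △ Q) = {1, 2, 3, 4, 5, 6, 8, 9, 10, 11, 12, 13, 14, 15}
(P ∪ (((R' ∩ Q) △ P)' △ Q)) \ R = {2, 5, 9, 10, 11, 13}
((P ∪ (((R' ∩ Q) △ P)' △ Q)) \ R)' = {1, 3, 4, 6, 7, 8, 12, 14, 15}
Both equal {1, 3, 4, 6, 7, 8, 12, 14, 15}, so ((P ∪ (((Q \ R) △ P)' △ Q)) \ R)' = ((P ∪ (((R' ∩ Q) △ P)' △ Q)) \ R)'.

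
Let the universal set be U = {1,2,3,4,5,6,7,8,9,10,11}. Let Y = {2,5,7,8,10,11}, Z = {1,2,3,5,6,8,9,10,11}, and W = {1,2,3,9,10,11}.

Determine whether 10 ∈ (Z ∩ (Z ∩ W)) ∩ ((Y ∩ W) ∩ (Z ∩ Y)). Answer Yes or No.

10 ∈ Z and 10 ∈ W, so 10 ∈ Z ∩ W
10 ∈ Z and 10 ∈ (Z ∩ W), so 10 ∈ Z ∩ (Z ∩ W)
10 ∈ Y and 10 ∈ W, so 10 ∈ Y ∩ W
10 ∈ Z and 10 ∈ Y, so 10 ∈ Z ∩ Y
10 ∈ (Y ∩ W) and 10 ∈ (Z ∩ Y), so 10 ∈ (Y ∩ W) ∩ (Z ∩ Y)
10 ∈ (Z ∩ (Z ∩ W)) and 10 ∈ ((Y ∩ W) ∩ (Z ∩ Y)), so 10 ∈ (Z ∩ (Z ∩ W)) ∩ ((Y ∩ W) ∩ (Z ∩ Y))

Yes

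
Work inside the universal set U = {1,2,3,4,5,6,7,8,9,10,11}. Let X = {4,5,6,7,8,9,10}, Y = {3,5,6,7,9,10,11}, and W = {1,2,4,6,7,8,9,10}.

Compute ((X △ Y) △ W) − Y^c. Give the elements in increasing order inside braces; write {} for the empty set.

{3,6,7,9,10,11}

X △ Y = {3,4,8,11}
(X △ Y) △ W = {1,2,3,6,7,9,10,11}
Y^c = {1,2,4,8}
((X △ Y) △ W) − Y^c = {3,6,7,9,10,11}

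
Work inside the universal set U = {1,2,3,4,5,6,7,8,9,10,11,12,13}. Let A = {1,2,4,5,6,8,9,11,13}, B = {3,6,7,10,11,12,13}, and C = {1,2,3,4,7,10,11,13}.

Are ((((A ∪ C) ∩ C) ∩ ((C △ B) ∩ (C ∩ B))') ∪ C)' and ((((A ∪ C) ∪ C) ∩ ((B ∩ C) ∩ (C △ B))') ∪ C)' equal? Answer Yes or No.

A ∪ C = {1,2,3,4,5,6,7,8,9,10,11,13}
(A ∪ C) ∩ C = {1,2,3,4,7,10,11,13}
C △ B = {1,2,4,6,12}
C ∩ B = {3,7,10,11,13}
(C △ B) ∩ (C ∩ B) = {}
((C △ B) ∩ (C ∩ B))' = {1,2,3,4,5,6,7,8,9,10,11,12,13}
((A ∪ C) ∩ C) ∩ ((C △ B) ∩ (C ∩ B))' = {1,2,3,4,7,10,11,13}
(((A ∪ C) ∩ C) ∩ ((C △ B) ∩ (C ∩ B))') ∪ C = {1,2,3,4,7,10,11,13}
((((A ∪ C) ∩ C) ∩ ((C △ B) ∩ (C ∩ B))') ∪ C)' = {5,6,8,9,12}
(A ∪ C) ∪ C = {1,2,3,4,5,6,7,8,9,10,11,13}
B ∩ C = {3,7,10,11,13}
(B ∩ C) ∩ (C △ B) = {}
((B ∩ C) ∩ (C △ B))' = {1,2,3,4,5,6,7,8,9,10,11,12,13}
((A ∪ C) ∪ C) ∩ ((B ∩ C) ∩ (C △ B))' = {1,2,3,4,5,6,7,8,9,10,11,13}
(((A ∪ C) ∪ C) ∩ ((B ∩ C) ∩ (C △ B))') ∪ C = {1,2,3,4,5,6,7,8,9,10,11,13}
((((A ∪ C) ∪ C) ∩ ((B ∩ C) ∩ (C △ B))') ∪ C)' = {12}
5 ∈ ((((A ∪ C) ∩ C) ∩ ((C △ B) ∩ (C ∩ B))') ∪ C)' but 5 ∉ ((((A ∪ C) ∪ C) ∩ ((B ∩ C) ∩ (C △ B))') ∪ C)', so they differ.

No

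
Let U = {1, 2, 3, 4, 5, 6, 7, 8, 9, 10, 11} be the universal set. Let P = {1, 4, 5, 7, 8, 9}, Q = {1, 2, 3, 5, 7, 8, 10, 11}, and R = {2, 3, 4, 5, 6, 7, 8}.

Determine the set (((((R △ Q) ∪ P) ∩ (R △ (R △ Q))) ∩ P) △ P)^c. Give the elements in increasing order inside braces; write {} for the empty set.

R △ Q = {1, 4, 6, 10, 11}
(R △ Q) ∪ P = {1, 4, 5, 6, 7, 8, 9, 10, 11}
R △ (R △ Q) = {1, 2, 3, 5, 7, 8, 10, 11}
((R △ Q) ∪ P) ∩ (R △ (R △ Q)) = {1, 5, 7, 8, 10, 11}
(((R △ Q) ∪ P) ∩ (R △ (R △ Q))) ∩ P = {1, 5, 7, 8}
((((R △ Q) ∪ P) ∩ (R △ (R △ Q))) ∩ P) △ P = {4, 9}
(((((R △ Q) ∪ P) ∩ (R △ (R △ Q))) ∩ P) △ P)^c = {1, 2, 3, 5, 6, 7, 8, 10, 11}

{1, 2, 3, 5, 6, 7, 8, 10, 11}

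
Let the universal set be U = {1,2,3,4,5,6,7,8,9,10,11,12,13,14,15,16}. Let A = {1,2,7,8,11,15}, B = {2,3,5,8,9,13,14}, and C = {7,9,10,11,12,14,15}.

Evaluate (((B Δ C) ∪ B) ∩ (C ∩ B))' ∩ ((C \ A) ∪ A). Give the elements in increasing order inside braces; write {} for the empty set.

{1,2,7,8,10,11,12,15}

B Δ C = {2,3,5,7,8,10,11,12,13,15}
(B Δ C) ∪ B = {2,3,5,7,8,9,10,11,12,13,14,15}
C ∩ B = {9,14}
((B Δ C) ∪ B) ∩ (C ∩ B) = {9,14}
(((B Δ C) ∪ B) ∩ (C ∩ B))' = {1,2,3,4,5,6,7,8,10,11,12,13,15,16}
C \ A = {9,10,12,14}
(C \ A) ∪ A = {1,2,7,8,9,10,11,12,14,15}
(((B Δ C) ∪ B) ∩ (C ∩ B))' ∩ ((C \ A) ∪ A) = {1,2,7,8,10,11,12,15}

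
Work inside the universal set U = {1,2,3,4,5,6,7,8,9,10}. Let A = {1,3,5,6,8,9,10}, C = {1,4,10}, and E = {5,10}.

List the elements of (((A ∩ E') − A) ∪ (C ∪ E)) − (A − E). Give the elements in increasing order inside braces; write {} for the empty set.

{4,5,10}

E' = {1,2,3,4,6,7,8,9}
A ∩ E' = {1,3,6,8,9}
(A ∩ E') − A = {}
C ∪ E = {1,4,5,10}
((A ∩ E') − A) ∪ (C ∪ E) = {1,4,5,10}
A − E = {1,3,6,8,9}
(((A ∩ E') − A) ∪ (C ∪ E)) − (A − E) = {4,5,10}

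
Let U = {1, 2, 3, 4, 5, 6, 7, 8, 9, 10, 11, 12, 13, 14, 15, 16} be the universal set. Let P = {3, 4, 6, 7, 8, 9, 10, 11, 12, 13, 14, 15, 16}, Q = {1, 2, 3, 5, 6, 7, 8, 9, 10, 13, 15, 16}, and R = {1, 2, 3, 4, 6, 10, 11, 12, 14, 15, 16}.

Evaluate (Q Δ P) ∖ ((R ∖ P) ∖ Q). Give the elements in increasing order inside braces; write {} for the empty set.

Q Δ P = {1, 2, 4, 5, 11, 12, 14}
R ∖ P = {1, 2}
(R ∖ P) ∖ Q = {}
(Q Δ P) ∖ ((R ∖ P) ∖ Q) = {1, 2, 4, 5, 11, 12, 14}

{1, 2, 4, 5, 11, 12, 14}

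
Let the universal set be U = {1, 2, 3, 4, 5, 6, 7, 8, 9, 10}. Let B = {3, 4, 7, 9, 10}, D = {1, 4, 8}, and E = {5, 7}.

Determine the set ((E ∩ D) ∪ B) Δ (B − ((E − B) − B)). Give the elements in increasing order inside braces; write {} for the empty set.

{}

E ∩ D = {}
(E ∩ D) ∪ B = {3, 4, 7, 9, 10}
E − B = {5}
(E − B) − B = {5}
B − ((E − B) − B) = {3, 4, 7, 9, 10}
((E ∩ D) ∪ B) Δ (B − ((E − B) − B)) = {}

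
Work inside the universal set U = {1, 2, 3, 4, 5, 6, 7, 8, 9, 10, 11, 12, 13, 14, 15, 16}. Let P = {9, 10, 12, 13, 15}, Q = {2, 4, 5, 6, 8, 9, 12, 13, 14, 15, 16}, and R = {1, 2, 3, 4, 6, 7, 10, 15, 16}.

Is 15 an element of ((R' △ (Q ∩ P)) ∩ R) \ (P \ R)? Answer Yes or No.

15 ∈ R, so 15 ∉ R'
15 ∈ Q and 15 ∈ P, so 15 ∈ Q ∩ P
15 ∉ R' and 15 ∈ (Q ∩ P), so 15 ∈ R' △ (Q ∩ P)
15 ∈ (R' △ (Q ∩ P)) and 15 ∈ R, so 15 ∈ (R' △ (Q ∩ P)) ∩ R
15 ∈ P and 15 ∈ R, so 15 ∉ P \ R
15 ∈ ((R' △ (Q ∩ P)) ∩ R) and 15 ∉ (P \ R), so 15 ∈ ((R' △ (Q ∩ P)) ∩ R) \ (P \ R)

Yes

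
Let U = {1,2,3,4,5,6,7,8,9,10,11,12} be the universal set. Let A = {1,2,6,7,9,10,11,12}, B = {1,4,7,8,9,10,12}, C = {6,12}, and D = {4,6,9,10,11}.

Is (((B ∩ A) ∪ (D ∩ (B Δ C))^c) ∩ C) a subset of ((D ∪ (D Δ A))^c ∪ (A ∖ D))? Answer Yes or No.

Yes

B ∩ A = {1,7,9,10,12}
B Δ C = {1,4,6,7,8,9,10}
D ∩ (B Δ C) = {4,6,9,10}
(D ∩ (B Δ C))^c = {1,2,3,5,7,8,11,12}
(B ∩ A) ∪ (D ∩ (B Δ C))^c = {1,2,3,5,7,8,9,10,11,12}
((B ∩ A) ∪ (D ∩ (B Δ C))^c) ∩ C = {12}
D Δ A = {1,2,4,7,12}
D ∪ (D Δ A) = {1,2,4,6,7,9,10,11,12}
(D ∪ (D Δ A))^c = {3,5,8}
A ∖ D = {1,2,7,12}
(D ∪ (D Δ A))^c ∪ (A ∖ D) = {1,2,3,5,7,8,12}
Every element of {12} is in {1,2,3,5,7,8,12}, so ((B ∩ A) ∪ (D ∩ (B Δ C))^c) ∩ C ⊆ (D ∪ (D Δ A))^c ∪ (A ∖ D).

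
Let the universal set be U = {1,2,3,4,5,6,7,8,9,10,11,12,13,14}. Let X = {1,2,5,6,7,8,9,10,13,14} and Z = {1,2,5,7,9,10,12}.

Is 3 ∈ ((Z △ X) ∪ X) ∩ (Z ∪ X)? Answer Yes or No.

No

3 ∉ Z and 3 ∉ X, so 3 ∉ Z △ X
3 ∉ (Z △ X) and 3 ∉ X, so 3 ∉ (Z △ X) ∪ X
3 ∉ Z and 3 ∉ X, so 3 ∉ Z ∪ X
3 ∉ ((Z △ X) ∪ X) and 3 ∉ (Z ∪ X), so 3 ∉ ((Z △ X) ∪ X) ∩ (Z ∪ X)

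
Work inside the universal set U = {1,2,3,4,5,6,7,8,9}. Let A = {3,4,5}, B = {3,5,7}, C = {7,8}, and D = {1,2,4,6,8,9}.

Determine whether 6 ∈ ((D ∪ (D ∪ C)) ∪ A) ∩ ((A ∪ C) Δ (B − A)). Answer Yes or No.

6 ∈ D and 6 ∉ C, so 6 ∈ D ∪ C
6 ∈ D and 6 ∈ (D ∪ C), so 6 ∈ D ∪ (D ∪ C)
6 ∈ (D ∪ (D ∪ C)) and 6 ∉ A, so 6 ∈ (D ∪ (D ∪ C)) ∪ A
6 ∉ A and 6 ∉ C, so 6 ∉ A ∪ C
6 ∉ B and 6 ∉ A, so 6 ∉ B − A
6 ∉ (A ∪ C) and 6 ∉ (B − A), so 6 ∉ (A ∪ C) Δ (B − A)
6 ∈ ((D ∪ (D ∪ C)) ∪ A) and 6 ∉ ((A ∪ C) Δ (B − A)), so 6 ∉ ((D ∪ (D ∪ C)) ∪ A) ∩ ((A ∪ C) Δ (B − A))

No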